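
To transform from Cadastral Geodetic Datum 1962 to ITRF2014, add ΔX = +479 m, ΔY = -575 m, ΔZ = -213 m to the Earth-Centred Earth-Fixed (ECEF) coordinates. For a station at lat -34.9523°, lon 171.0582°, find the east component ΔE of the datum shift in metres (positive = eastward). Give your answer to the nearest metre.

The local east axis at (φ, λ) is (−sin λ, cos λ, 0), so ΔE = −sin(171.0582°)·479 + cos(171.0582°)·(-575) = 493.56 m.

ΔE = 494 m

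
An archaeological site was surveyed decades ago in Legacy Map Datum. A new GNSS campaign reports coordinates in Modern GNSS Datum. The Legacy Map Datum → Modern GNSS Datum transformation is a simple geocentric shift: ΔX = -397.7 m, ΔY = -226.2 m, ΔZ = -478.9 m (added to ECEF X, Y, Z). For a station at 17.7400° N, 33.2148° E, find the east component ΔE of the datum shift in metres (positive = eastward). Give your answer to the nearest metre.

ΔE = 29 m

At φ = 17.7400°, λ = 33.2148°: sin φ = 0.304698, cos φ = 0.952449, sin λ = 0.547779, cos λ = 0.836623.
ΔE = −sin λ·ΔX + cos λ·ΔY = −(0.547779)·(-397.7) + (0.836623)·(-226.2) = 28.61 m.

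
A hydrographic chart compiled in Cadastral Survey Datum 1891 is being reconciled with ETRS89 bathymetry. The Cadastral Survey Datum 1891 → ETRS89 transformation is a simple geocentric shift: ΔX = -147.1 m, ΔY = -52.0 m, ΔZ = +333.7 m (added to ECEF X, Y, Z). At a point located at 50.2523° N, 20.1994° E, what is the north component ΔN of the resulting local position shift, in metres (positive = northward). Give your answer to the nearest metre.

At φ = 50.2523°, λ = 20.1994°: sin φ = 0.768868, cos φ = 0.639408, sin λ = 0.345288, cos λ = 0.938497.
ΔN = −sin φ cos λ·ΔX − sin φ sin λ·ΔY + cos φ·ΔZ = −(0.768868)(0.938497)(-147.1) − (0.768868)(0.345288)(-52.0) + (0.639408)(333.7) = 333.32 m.

ΔN = 333 m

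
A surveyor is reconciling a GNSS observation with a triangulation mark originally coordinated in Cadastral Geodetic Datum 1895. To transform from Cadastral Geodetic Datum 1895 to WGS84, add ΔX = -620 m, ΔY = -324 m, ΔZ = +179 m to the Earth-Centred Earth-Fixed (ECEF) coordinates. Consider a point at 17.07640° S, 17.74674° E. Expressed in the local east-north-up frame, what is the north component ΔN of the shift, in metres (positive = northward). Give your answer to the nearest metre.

The local north axis is (−sin φ cos λ, −sin φ sin λ, cos φ), giving ΔN = -173.397 − 29.000 + 171.109 = -31.29 m.

ΔN = -31 m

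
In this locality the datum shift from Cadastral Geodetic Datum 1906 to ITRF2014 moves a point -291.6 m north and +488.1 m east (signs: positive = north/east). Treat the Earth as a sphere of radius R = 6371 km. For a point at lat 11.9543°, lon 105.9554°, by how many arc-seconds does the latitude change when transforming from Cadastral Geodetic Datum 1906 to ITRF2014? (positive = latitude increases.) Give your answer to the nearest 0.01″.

On a sphere of radius R, 1 rad of latitude = R, so Δφ = ΔN / R = -291.6 / 6371000 = -4.5770e-05 rad = -9.441″.

Δφ = -9.44″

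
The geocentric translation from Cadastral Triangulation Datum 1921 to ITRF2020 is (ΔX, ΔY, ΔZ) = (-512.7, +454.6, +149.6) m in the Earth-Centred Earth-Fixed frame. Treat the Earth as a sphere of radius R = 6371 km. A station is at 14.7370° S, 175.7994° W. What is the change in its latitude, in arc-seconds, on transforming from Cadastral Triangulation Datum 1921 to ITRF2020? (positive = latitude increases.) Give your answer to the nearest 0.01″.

Δφ = 8.62″

sin φ = -0.254383, cos φ = 0.967104, sin λ = -0.073249, cos λ = -0.997314.
North component: ΔN = −sin φ cos λ·ΔX − sin φ sin λ·ΔY + cos φ·ΔZ = −(-0.254383)(-0.997314)(-512.7) − (-0.254383)(-0.073249)(454.6) + (0.967104)(149.6) = 266.28 m.
1° of latitude spans πR/180 = 111195 m, so Δφ = 266.28 / 111195 × 3600 = 8.621″.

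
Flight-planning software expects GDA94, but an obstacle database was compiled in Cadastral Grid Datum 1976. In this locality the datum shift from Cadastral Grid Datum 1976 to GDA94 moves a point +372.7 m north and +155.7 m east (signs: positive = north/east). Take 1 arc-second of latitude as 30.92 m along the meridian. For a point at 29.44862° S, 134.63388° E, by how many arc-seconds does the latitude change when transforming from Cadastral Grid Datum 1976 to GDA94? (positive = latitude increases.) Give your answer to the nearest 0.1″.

1″ of latitude = 30.92 m, so Δφ = 372.7 / 30.92 = 12.054″.

Δφ = 12.1″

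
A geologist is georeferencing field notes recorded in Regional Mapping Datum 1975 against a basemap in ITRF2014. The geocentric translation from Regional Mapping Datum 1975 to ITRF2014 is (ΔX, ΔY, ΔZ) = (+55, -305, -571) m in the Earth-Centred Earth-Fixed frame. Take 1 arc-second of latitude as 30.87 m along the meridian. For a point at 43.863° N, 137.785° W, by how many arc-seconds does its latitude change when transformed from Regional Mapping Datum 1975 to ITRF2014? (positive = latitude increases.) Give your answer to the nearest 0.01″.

Δφ = -17.02″

sin φ = 0.692936, cos φ = 0.720999, sin λ = -0.671915, cos λ = -0.740629.
North component: ΔN = −sin φ cos λ·ΔX − sin φ sin λ·ΔY + cos φ·ΔZ = −(0.692936)(-0.740629)(55) − (0.692936)(-0.671915)(-305) + (0.720999)(-571) = -525.47 m.
1° of latitude spans 3600 × 30.87 = 111132 m, so Δφ = -525.47 / 111132 × 3600 = -17.022″.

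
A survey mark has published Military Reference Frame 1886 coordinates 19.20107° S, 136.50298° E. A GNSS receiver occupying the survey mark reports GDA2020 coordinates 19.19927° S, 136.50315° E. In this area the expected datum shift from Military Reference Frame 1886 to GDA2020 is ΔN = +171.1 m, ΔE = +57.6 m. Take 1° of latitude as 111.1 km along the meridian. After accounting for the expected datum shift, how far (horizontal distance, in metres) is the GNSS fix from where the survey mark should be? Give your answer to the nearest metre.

Observed coordinate differences: Δφ = +0.00180°, Δλ = +0.00017°.
Converting to metres (1° lat = 111100 m, cos φ = 0.944370): observed ΔN = 200.0 m, observed ΔE = 17.8 m.
Subtracting the expected shift leaves a residual of 200.0 − (171.1) = 28.9 m north and 17.8 − (57.6) = -39.8 m east.
Residual distance = √(28.9² + (-39.8)²) = 49.1 m.

49 m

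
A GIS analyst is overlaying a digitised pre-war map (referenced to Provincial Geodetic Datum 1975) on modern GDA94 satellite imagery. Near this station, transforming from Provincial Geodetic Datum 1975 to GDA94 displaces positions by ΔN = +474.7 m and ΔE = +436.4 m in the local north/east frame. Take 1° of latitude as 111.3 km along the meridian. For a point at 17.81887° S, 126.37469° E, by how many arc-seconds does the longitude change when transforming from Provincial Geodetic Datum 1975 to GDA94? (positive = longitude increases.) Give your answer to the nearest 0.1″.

Δλ = 14.8″

At latitude -17.81887°, cos φ = 0.952029.
1° of longitude at this latitude = 111.3 × cos φ = 105.96 km, so Δλ = 436.4 / 105960.8 = 0.0041185° = 14.827″.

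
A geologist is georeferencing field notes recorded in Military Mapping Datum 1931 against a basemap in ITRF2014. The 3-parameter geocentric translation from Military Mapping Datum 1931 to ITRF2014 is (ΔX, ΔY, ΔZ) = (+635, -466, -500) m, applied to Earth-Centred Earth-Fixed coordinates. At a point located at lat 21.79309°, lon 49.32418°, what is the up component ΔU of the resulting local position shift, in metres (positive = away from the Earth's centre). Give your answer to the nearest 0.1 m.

ΔU = -129.5 m

The local up (radial) axis is (cos φ cos λ, cos φ sin λ, sin φ), giving ΔU = 384.300 − 328.160 − 185.628 = -129.49 m.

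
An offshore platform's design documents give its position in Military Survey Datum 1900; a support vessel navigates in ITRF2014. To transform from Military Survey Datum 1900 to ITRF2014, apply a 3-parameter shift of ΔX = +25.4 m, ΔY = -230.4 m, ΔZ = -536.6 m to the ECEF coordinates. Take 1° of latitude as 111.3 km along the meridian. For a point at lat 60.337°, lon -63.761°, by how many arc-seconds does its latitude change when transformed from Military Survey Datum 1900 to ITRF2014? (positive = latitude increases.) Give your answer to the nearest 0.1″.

sin φ = 0.868951, cos φ = 0.494898, sin λ = -0.896958, cos λ = 0.442116.
North component: ΔN = −sin φ cos λ·ΔX − sin φ sin λ·ΔY + cos φ·ΔZ = −(0.868951)(0.442116)(25.4) − (0.868951)(-0.896958)(-230.4) + (0.494898)(-536.6) = -454.90 m.
1° of latitude spans 111300 m, so Δφ = -454.90 / 111300 × 3600 = -14.714″.

Δφ = -14.7″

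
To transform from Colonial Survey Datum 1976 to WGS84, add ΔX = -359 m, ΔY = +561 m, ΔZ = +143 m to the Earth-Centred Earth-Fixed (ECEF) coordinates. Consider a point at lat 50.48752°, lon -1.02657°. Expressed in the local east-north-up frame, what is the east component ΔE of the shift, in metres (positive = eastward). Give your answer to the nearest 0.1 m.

The local east axis at (φ, λ) is (−sin λ, cos λ, 0), so ΔE = −sin(-1.02657°)·(-359) + cos(-1.02657°)·561 = 554.48 m.

ΔE = 554.5 m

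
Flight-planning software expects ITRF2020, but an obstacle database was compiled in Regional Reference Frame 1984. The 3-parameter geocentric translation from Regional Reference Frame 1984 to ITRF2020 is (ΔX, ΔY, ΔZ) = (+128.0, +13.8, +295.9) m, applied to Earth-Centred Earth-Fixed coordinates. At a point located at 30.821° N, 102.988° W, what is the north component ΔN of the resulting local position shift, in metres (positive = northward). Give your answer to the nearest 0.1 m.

ΔN = 275.7 m

At φ = 30.821°, λ = -102.988°: sin φ = 0.512358, cos φ = 0.858772, sin λ = -0.974417, cos λ = -0.224747.
ΔN = −sin φ cos λ·ΔX − sin φ sin λ·ΔY + cos φ·ΔZ = −(0.512358)(-0.224747)(128.0) − (0.512358)(-0.974417)(13.8) + (0.858772)(295.9) = 275.74 m.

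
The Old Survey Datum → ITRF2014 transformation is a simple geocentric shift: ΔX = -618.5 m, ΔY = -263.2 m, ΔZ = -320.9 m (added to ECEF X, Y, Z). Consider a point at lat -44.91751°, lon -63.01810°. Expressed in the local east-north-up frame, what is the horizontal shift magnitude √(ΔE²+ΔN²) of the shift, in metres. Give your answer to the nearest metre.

At φ = -44.91751°, λ = -63.01810°: sin φ = -0.706088, cos φ = 0.708124, sin λ = -0.891150, cos λ = 0.453709.
ΔE = −sin λ·ΔX + cos λ·ΔY = −(-0.891150)·(-618.5) + (0.453709)·(-263.2) = -670.59 m.
ΔN = −sin φ cos λ·ΔX − sin φ sin λ·ΔY + cos φ·ΔZ = −(-0.706088)(0.453709)(-618.5) − (-0.706088)(-0.891150)(-263.2) + (0.708124)(-320.9) = -259.77 m.
Horizontal magnitude = √(ΔE² + ΔN²) = √((-670.59)² + (-259.77)²) = 719.15 m.

719 m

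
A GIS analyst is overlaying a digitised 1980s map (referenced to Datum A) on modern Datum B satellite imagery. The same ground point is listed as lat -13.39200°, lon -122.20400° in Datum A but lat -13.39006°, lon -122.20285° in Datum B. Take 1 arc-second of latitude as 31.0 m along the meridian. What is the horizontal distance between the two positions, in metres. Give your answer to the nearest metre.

250 m

Δφ = -13.39006° − -13.39200° = +0.00194°; Δλ = -122.20285° − -122.20400° = +0.00115°.
1° of latitude = 3600 × 31.00 = 111600 m.
ΔN = Δφ × 111600 = 216.5 m; ΔE = Δλ × 111600 × cos(-13.39200°) = +0.00115 × 111600 × 0.972808 = 124.9 m.
Distance = √(ΔE² + ΔN²) = √(124.9² + 216.5²) = 249.9 m.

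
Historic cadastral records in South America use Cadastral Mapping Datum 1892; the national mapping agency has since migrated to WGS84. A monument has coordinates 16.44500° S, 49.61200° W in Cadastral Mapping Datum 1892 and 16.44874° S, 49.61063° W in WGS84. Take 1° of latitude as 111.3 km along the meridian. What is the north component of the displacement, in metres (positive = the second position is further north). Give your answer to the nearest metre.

ΔN = -416 m

Δφ = -16.44874° − -16.44500° = -0.00374°; Δλ = -49.61063° − -49.61200° = +0.00137°.
ΔN = Δφ × 111300 = -416.3 m; ΔE = Δλ × 111300 × cos(-16.44500°) = +0.00137 × 111300 × 0.959092 = 146.2 m.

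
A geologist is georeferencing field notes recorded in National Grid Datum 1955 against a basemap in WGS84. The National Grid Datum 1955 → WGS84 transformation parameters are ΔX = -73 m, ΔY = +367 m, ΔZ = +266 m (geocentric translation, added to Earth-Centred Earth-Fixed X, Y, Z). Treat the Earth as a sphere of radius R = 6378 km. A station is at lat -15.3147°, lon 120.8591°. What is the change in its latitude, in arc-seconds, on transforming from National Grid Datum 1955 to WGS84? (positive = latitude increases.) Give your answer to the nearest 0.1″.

Δφ = 11.3″

sin φ = -0.264121, cos φ = 0.964490, sin λ = 0.858431, cos λ = -0.512929.
North component: ΔN = −sin φ cos λ·ΔX − sin φ sin λ·ΔY + cos φ·ΔZ = −(-0.264121)(-0.512929)(-73) − (-0.264121)(0.858431)(367) + (0.964490)(266) = 349.65 m.
1° of latitude spans πR/180 = 111317 m, so Δφ = 349.65 / 111317 × 3600 = 11.308″.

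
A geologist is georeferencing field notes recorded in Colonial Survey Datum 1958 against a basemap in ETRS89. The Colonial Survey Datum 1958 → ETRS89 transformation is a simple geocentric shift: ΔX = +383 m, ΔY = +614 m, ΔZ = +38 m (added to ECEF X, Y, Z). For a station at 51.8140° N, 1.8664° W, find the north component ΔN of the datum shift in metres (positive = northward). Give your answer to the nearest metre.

At φ = 51.8140°, λ = -1.8664°: sin φ = 0.786008, cos φ = 0.618216, sin λ = -0.032569, cos λ = 0.999469.
ΔN = −sin φ cos λ·ΔX − sin φ sin λ·ΔY + cos φ·ΔZ = −(0.786008)(0.999469)(383) − (0.786008)(-0.032569)(614) + (0.618216)(38) = -261.67 m.

ΔN = -262 m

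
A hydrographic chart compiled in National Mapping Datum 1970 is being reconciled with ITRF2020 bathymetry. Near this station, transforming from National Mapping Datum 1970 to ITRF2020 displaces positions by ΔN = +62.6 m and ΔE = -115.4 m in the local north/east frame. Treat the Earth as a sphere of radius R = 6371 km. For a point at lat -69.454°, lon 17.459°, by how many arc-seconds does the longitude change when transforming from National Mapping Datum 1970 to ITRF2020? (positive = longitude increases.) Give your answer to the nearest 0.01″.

At latitude -69.454°, cos φ = 0.350959.
One radian of longitude at latitude φ spans R cos φ, so Δλ = ΔE / (R cos φ) = -115.4 / (6371000 × 0.350959) = -5.1611e-05 rad = -10.646″.

Δλ = -10.65″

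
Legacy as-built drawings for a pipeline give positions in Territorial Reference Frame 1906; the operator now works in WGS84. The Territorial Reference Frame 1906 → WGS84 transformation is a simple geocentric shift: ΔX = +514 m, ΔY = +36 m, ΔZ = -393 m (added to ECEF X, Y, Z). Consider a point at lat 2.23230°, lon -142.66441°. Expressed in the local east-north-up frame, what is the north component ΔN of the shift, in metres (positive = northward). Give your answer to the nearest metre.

At φ = 2.23230°, λ = -142.66441°: sin φ = 0.038951, cos φ = 0.999241, sin λ = -0.606482, cos λ = -0.795097.
ΔN = −sin φ cos λ·ΔX − sin φ sin λ·ΔY + cos φ·ΔZ = −(0.038951)(-0.795097)(514) − (0.038951)(-0.606482)(36) + (0.999241)(-393) = -375.93 m.

ΔN = -376 m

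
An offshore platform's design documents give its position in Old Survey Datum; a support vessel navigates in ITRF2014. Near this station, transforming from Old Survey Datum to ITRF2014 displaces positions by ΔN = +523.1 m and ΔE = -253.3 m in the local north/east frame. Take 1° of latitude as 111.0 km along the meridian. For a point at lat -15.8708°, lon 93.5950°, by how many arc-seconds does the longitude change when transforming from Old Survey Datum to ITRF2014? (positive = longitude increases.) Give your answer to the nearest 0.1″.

Δλ = -8.5″

At latitude -15.8708°, cos φ = 0.961881.
1° of longitude at this latitude = 111.0 × cos φ = 106.77 km, so Δλ = -253.3 / 106768.8 = -0.0023724° = -8.541″.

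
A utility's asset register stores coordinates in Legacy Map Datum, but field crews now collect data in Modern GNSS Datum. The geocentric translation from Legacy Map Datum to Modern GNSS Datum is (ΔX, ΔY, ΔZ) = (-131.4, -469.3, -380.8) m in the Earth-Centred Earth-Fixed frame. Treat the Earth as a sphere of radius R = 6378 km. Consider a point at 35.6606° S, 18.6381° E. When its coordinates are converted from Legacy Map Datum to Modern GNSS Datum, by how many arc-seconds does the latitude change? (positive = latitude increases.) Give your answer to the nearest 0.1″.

Δφ = -15.2″

sin φ = -0.582983, cos φ = 0.812485, sin λ = 0.319589, cos λ = 0.947556.
North component: ΔN = −sin φ cos λ·ΔX − sin φ sin λ·ΔY + cos φ·ΔZ = −(-0.582983)(0.947556)(-131.4) − (-0.582983)(0.319589)(-469.3) + (0.812485)(-380.8) = -469.42 m.
1° of latitude spans πR/180 = 111317 m, so Δφ = -469.42 / 111317 × 3600 = -15.181″.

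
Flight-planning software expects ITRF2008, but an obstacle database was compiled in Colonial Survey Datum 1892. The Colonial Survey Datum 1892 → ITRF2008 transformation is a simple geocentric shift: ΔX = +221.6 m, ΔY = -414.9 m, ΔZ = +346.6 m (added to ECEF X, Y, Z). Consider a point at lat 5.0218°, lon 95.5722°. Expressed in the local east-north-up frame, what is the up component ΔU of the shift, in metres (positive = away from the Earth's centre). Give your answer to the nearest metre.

ΔU = -402 m

The local up (radial) axis is (cos φ cos λ, cos φ sin λ, sin φ), giving ΔU = -21.435 − 411.354 + 30.340 = -402.45 m.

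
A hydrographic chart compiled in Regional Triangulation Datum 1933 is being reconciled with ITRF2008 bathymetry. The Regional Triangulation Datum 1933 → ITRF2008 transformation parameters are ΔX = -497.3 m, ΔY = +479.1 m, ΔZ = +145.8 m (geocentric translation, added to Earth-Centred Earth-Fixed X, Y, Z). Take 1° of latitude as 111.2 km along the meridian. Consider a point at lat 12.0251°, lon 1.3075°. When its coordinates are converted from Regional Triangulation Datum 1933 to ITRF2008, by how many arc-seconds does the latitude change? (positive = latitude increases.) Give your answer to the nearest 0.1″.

sin φ = 0.208340, cos φ = 0.978056, sin λ = 0.022818, cos λ = 0.999740.
North component: ΔN = −sin φ cos λ·ΔX − sin φ sin λ·ΔY + cos φ·ΔZ = −(0.208340)(0.999740)(-497.3) − (0.208340)(0.022818)(479.1) + (0.978056)(145.8) = 243.90 m.
1° of latitude spans 111200 m, so Δφ = 243.90 / 111200 × 3600 = 7.896″.

Δφ = 7.9″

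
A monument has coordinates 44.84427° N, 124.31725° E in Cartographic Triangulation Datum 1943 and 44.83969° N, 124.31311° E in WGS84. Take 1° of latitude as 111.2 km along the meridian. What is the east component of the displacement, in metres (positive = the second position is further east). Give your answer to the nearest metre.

Δφ = 44.83969° − 44.84427° = -0.00458°; Δλ = 124.31311° − 124.31725° = -0.00414°.
ΔN = Δφ × 111200 = -509.3 m; ΔE = Δλ × 111200 × cos(44.84427°) = -0.00414 × 111200 × 0.709026 = -326.4 m.

ΔE = -326 m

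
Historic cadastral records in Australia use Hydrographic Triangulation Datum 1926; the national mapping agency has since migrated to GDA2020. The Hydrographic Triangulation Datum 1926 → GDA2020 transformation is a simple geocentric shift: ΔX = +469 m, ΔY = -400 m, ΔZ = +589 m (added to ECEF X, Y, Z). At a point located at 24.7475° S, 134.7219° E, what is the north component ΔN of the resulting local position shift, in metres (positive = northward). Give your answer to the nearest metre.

ΔN = 278 m

The local north axis is (−sin φ cos λ, −sin φ sin λ, cos φ), giving ΔN = -138.153 − 118.977 + 534.907 = 277.78 m.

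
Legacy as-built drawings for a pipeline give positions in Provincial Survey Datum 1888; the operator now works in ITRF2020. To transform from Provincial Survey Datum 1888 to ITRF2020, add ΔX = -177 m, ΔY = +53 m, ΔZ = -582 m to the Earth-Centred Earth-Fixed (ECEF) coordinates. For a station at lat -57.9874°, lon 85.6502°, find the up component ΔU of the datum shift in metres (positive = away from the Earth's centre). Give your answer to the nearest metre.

At φ = -57.9874°, λ = 85.6502°: sin φ = -0.847932, cos φ = 0.530106, sin λ = 0.997120, cos λ = 0.075845.
ΔU = cos φ cos λ·ΔX + cos φ sin λ·ΔY + sin φ·ΔZ = (0.530106)(0.075845)(-177) + (0.530106)(0.997120)(53) + (-0.847932)(-582) = 514.39 m.

ΔU = 514 m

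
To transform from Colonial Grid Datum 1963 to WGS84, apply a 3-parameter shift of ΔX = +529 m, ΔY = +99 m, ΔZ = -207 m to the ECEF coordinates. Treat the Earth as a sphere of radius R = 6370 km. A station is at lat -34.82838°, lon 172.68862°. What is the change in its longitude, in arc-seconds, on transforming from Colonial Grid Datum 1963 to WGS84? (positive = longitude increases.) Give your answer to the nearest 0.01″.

sin φ = -0.571120, cos φ = 0.820866, sin λ = 0.127262, cos λ = -0.991869.
East component: ΔE = −sin λ·ΔX + cos λ·ΔY = −(0.127262)(529) + (-0.991869)(99) = -165.52 m.
1° of latitude spans πR/180 = 111177 m; at latitude φ, 1° of longitude spans that × cos φ = 91261.9 m, so Δλ = -165.52 / 91261.9 × 3600 = -6.529″.

Δλ = -6.53″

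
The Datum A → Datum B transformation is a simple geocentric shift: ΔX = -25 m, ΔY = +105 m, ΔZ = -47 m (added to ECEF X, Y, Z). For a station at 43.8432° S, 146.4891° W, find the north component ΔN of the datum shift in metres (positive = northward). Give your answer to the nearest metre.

At φ = -43.8432°, λ = -146.4891°: sin φ = -0.692687, cos φ = 0.721238, sin λ = -0.552096, cos λ = -0.833781.
ΔN = −sin φ cos λ·ΔX − sin φ sin λ·ΔY + cos φ·ΔZ = −(-0.692687)(-0.833781)(-25) − (-0.692687)(-0.552096)(105) + (0.721238)(-47) = -59.61 m.

ΔN = -60 m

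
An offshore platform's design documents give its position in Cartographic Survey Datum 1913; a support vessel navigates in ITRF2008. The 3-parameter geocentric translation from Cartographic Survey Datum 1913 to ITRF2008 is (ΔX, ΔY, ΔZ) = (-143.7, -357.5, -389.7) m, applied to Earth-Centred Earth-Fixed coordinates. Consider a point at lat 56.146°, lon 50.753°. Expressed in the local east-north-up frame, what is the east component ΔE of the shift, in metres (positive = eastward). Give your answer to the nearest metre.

At φ = 56.146°, λ = 50.753°: sin φ = 0.830460, cos φ = 0.557079, sin λ = 0.774426, cos λ = 0.632665.
ΔE = −sin λ·ΔX + cos λ·ΔY = −(0.774426)·(-143.7) + (0.632665)·(-357.5) = -114.89 m.

ΔE = -115 m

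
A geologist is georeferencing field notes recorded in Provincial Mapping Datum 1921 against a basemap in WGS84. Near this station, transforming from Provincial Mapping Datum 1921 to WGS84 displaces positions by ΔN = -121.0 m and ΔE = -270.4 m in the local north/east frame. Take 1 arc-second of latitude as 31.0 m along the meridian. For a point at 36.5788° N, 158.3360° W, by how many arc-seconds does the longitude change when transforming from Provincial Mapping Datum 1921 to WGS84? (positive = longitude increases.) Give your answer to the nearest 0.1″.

At latitude 36.5788°, cos φ = 0.803038.
1″ of longitude at this latitude = 31.00 × cos φ = 24.8942 m, so Δλ = -270.4 / 24.8942 = -10.862″.

Δλ = -10.9″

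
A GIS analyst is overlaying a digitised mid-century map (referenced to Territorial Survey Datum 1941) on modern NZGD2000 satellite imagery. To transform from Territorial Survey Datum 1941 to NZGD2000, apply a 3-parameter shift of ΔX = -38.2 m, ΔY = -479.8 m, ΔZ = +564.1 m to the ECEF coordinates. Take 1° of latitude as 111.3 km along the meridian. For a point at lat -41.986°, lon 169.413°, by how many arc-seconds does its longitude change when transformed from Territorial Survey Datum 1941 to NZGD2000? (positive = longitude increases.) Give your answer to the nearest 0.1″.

Δλ = 20.8″

sin φ = -0.668949, cos φ = 0.743308, sin λ = 0.183728, cos λ = -0.982977.
East component: ΔE = −sin λ·ΔX + cos λ·ΔY = −(0.183728)(-38.2) + (-0.982977)(-479.8) = 478.65 m.
1° of latitude spans 111300 m; at latitude φ, 1° of longitude spans that × cos φ = 82730.2 m, so Δλ = 478.65 / 82730.2 × 3600 = 20.828″.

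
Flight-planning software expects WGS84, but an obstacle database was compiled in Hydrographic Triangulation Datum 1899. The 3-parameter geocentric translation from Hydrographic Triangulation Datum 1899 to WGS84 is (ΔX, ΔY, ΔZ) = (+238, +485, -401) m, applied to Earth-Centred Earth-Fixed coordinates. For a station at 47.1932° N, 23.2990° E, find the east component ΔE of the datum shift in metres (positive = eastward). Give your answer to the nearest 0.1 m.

At φ = 47.1932°, λ = 23.2990°: sin φ = 0.733649, cos φ = 0.679528, sin λ = 0.395529, cos λ = 0.918453.
ΔE = −sin λ·ΔX + cos λ·ΔY = −(0.395529)·(238) + (0.918453)·(485) = 351.31 m.

ΔE = 351.3 m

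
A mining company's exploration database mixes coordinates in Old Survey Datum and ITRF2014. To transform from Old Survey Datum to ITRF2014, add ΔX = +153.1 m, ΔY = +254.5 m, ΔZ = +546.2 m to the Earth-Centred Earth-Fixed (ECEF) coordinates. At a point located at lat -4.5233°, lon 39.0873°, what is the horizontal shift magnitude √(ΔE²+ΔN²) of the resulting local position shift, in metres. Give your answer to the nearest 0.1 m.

575.5 m

At φ = -4.5233°, λ = 39.0873°: sin φ = -0.078864, cos φ = 0.996885, sin λ = 0.630504, cos λ = 0.776186.
ΔE = −sin λ·ΔX + cos λ·ΔY = −(0.630504)·(153.1) + (0.776186)·(254.5) = 101.01 m.
ΔN = −sin φ cos λ·ΔX − sin φ sin λ·ΔY + cos φ·ΔZ = −(-0.078864)(0.776186)(153.1) − (-0.078864)(0.630504)(254.5) + (0.996885)(546.2) = 566.53 m.
Horizontal magnitude = √(ΔE² + ΔN²) = √(101.01² + 566.53²) = 575.46 m.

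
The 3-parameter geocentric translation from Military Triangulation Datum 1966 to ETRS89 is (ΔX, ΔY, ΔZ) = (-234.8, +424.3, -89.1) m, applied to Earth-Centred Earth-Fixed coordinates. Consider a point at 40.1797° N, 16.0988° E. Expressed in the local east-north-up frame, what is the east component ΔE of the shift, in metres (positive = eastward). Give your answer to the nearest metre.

At φ = 40.1797°, λ = 16.0988°: sin φ = 0.645187, cos φ = 0.764025, sin λ = 0.277295, cos λ = 0.960785.
ΔE = −sin λ·ΔX + cos λ·ΔY = −(0.277295)·(-234.8) + (0.960785)·(424.3) = 472.77 m.

ΔE = 473 m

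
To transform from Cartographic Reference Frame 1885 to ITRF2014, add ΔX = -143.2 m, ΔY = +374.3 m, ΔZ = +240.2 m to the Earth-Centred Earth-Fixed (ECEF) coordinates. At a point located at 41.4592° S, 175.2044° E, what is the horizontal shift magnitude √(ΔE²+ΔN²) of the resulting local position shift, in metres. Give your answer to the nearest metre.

466 m

At φ = -41.4592°, λ = 175.2044°: sin φ = -0.662087, cos φ = 0.749427, sin λ = 0.083601, cos λ = -0.996499.
ΔE = −sin λ·ΔX + cos λ·ΔY = −(0.083601)·(-143.2) + (-0.996499)·(374.3) = -361.02 m.
ΔN = −sin φ cos λ·ΔX − sin φ sin λ·ΔY + cos φ·ΔZ = −(-0.662087)(-0.996499)(-143.2) − (-0.662087)(0.083601)(374.3) + (0.749427)(240.2) = 295.21 m.
Horizontal magnitude = √(ΔE² + ΔN²) = √((-361.02)² + 295.21²) = 466.35 m.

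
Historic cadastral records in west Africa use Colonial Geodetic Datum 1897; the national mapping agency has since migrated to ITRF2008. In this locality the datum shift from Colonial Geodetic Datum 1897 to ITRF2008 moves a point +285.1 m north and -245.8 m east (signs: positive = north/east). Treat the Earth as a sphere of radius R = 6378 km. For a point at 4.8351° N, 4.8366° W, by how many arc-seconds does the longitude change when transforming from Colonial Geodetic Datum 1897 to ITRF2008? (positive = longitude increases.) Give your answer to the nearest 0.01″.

At latitude 4.8351°, cos φ = 0.996441.
One radian of longitude at latitude φ spans R cos φ, so Δλ = ΔE / (R cos φ) = -245.8 / (6378000 × 0.996441) = -3.8676e-05 rad = -7.978″.

Δλ = -7.98″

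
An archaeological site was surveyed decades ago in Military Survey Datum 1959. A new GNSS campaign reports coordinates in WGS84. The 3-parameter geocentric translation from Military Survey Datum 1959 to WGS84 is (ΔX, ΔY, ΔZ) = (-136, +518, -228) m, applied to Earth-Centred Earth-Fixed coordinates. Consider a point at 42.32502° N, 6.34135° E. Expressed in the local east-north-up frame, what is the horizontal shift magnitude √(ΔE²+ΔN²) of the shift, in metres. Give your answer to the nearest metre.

542 m

The local east axis at (φ, λ) is (−sin λ, cos λ, 0), so ΔE = −sin(6.34135°)·(-136) + cos(6.34135°)·518 = 529.85 m.
The local north axis is (−sin φ cos λ, −sin φ sin λ, cos φ), giving ΔN = 91.013 − 38.524 − 168.569 = -116.08 m.
Horizontal magnitude = √(ΔE² + ΔN²) = √(529.85² + (-116.08)²) = 542.42 m.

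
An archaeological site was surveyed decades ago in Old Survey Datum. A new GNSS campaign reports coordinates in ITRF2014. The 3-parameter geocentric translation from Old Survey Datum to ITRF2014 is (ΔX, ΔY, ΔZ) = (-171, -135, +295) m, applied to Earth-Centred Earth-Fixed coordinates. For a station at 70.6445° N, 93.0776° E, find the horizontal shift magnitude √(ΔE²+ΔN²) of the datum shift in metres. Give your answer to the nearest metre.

280 m

At φ = 70.6445°, λ = 93.0776°: sin φ = 0.943480, cos φ = 0.331428, sin λ = 0.998558, cos λ = -0.053688.
ΔE = −sin λ·ΔX + cos λ·ΔY = −(0.998558)·(-171) + (-0.053688)·(-135) = 178.00 m.
ΔN = −sin φ cos λ·ΔX − sin φ sin λ·ΔY + cos φ·ΔZ = −(0.943480)(-0.053688)(-171) − (0.943480)(0.998558)(-135) + (0.331428)(295) = 216.30 m.
Horizontal magnitude = √(ΔE² + ΔN²) = √(178.00² + 216.30²) = 280.12 m.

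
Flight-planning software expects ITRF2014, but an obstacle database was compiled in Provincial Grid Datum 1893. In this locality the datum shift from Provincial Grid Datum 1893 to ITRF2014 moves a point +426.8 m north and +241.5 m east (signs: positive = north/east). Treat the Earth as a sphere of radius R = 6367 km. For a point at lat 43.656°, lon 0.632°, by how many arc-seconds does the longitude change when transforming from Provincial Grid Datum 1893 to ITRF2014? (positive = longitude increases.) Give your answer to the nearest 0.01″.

Δλ = 10.81″

At latitude 43.656°, cos φ = 0.723497.
One radian of longitude at latitude φ spans R cos φ, so Δλ = ΔE / (R cos φ) = 241.5 / (6367000 × 0.723497) = 5.2426e-05 rad = 10.814″.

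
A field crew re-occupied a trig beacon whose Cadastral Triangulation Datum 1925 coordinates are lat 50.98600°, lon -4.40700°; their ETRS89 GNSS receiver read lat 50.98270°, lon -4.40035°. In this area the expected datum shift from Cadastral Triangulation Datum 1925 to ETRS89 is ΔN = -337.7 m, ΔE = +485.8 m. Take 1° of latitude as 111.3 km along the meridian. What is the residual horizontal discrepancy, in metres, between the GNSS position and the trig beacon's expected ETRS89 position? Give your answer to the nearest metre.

36 m

Observed coordinate differences: Δφ = -0.00330°, Δλ = +0.00665°.
Converting to metres (1° lat = 111300 m, cos φ = 0.629510): observed ΔN = -367.3 m, observed ΔE = 465.9 m.
Subtracting the expected shift leaves a residual of -367.3 − (-337.7) = -29.6 m north and 465.9 − (485.8) = -19.9 m east.
Residual distance = √((-29.6)² + (-19.9)²) = 35.6 m.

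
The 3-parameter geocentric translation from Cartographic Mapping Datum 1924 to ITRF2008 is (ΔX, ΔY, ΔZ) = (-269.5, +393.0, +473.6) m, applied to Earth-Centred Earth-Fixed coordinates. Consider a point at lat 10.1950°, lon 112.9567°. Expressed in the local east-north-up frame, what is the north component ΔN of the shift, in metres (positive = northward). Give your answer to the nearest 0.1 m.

The local north axis is (−sin φ cos λ, −sin φ sin λ, cos φ), giving ΔN = -18.605 − 64.051 + 466.122 = 383.47 m.

ΔN = 383.5 m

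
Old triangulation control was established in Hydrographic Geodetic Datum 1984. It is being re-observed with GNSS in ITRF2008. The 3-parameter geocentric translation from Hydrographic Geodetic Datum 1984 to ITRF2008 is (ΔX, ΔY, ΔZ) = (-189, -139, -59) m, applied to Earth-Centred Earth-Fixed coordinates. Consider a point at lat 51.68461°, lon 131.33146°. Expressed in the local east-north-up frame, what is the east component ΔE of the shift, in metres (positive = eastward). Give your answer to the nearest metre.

ΔE = 234 m

The local east axis at (φ, λ) is (−sin λ, cos λ, 0), so ΔE = −sin(131.33146°)·(-189) + cos(131.33146°)·(-139) = 233.72 m.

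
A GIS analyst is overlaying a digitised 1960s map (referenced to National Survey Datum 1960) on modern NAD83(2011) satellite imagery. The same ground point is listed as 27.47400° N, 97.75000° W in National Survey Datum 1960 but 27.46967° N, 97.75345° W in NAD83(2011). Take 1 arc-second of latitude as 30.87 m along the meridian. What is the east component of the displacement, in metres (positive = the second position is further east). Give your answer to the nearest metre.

ΔE = -340 m

Δφ = 27.46967° − 27.47400° = -0.00433°; Δλ = -97.75345° − -97.75000° = -0.00345°.
1° of latitude = 3600 × 30.87 = 111132 m.
ΔN = Δφ × 111132 = -481.2 m; ΔE = Δλ × 111132 × cos(27.47400°) = -0.00345 × 111132 × 0.887220 = -340.2 m.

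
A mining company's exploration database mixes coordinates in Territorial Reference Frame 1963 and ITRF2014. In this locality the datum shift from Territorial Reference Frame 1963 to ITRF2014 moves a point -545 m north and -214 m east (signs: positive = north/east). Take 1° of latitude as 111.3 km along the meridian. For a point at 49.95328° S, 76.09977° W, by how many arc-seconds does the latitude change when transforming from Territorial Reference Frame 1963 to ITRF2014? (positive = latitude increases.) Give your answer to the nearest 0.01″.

Δφ = -17.63″

1° of latitude = 111.3 km, so Δφ = -545.0 / 111300 = -0.0048967° = -17.628″.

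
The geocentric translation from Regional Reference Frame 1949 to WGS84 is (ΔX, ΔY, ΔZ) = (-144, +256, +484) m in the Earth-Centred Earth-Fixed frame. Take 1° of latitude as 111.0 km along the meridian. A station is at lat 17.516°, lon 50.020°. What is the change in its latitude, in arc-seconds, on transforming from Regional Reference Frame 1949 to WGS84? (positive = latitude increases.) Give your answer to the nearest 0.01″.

sin φ = 0.300972, cos φ = 0.953633, sin λ = 0.766269, cos λ = 0.642520.
North component: ΔN = −sin φ cos λ·ΔX − sin φ sin λ·ΔY + cos φ·ΔZ = −(0.300972)(0.642520)(-144) − (0.300972)(0.766269)(256) + (0.953633)(484) = 430.37 m.
1° of latitude spans 111000 m, so Δφ = 430.37 / 111000 × 3600 = 13.958″.

Δφ = 13.96″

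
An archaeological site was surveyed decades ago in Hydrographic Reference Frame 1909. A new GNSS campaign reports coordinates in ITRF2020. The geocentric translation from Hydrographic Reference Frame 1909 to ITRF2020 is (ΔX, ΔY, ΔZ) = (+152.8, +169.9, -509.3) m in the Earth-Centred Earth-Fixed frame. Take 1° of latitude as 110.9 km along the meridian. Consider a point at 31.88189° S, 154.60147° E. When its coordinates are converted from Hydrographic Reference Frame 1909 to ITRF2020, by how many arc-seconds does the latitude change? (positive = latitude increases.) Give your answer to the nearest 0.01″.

sin φ = -0.528170, cos φ = 0.849139, sin λ = 0.428912, cos λ = -0.903346.
North component: ΔN = −sin φ cos λ·ΔX − sin φ sin λ·ΔY + cos φ·ΔZ = −(-0.528170)(-0.903346)(152.8) − (-0.528170)(0.428912)(169.9) + (0.849139)(-509.3) = -466.88 m.
1° of latitude spans 110900 m, so Δφ = -466.88 / 110900 × 3600 = -15.156″.

Δφ = -15.16″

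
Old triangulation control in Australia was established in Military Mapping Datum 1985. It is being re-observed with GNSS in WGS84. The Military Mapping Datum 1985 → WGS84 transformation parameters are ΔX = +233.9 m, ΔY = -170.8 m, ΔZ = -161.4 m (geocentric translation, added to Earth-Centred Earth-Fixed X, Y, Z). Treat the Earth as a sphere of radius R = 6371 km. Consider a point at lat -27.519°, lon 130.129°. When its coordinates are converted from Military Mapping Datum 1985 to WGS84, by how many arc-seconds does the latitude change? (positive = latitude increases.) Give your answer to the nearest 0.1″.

Δφ = -8.8″

sin φ = -0.462043, cos φ = 0.886858, sin λ = 0.764595, cos λ = -0.644511.
North component: ΔN = −sin φ cos λ·ΔX − sin φ sin λ·ΔY + cos φ·ΔZ = −(-0.462043)(-0.644511)(233.9) − (-0.462043)(0.764595)(-170.8) + (0.886858)(-161.4) = -273.13 m.
1° of latitude spans πR/180 = 111195 m, so Δφ = -273.13 / 111195 × 3600 = -8.843″.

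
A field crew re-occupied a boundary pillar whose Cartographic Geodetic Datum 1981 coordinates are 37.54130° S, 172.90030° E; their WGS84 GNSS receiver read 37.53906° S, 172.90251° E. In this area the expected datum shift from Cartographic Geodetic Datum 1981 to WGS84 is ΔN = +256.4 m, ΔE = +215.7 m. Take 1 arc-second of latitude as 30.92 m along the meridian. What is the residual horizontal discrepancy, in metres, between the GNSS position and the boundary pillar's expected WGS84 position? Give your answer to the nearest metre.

Observed coordinate differences: Δφ = +0.00224°, Δλ = +0.00221°.
Converting to metres (1° lat = 111312 m, cos φ = 0.792914): observed ΔN = 249.3 m, observed ΔE = 195.1 m.
Subtracting the expected shift leaves a residual of 249.3 − (256.4) = -7.1 m north and 195.1 − (215.7) = -20.6 m east.
Residual distance = √((-7.1)² + (-20.6)²) = 21.8 m.

22 m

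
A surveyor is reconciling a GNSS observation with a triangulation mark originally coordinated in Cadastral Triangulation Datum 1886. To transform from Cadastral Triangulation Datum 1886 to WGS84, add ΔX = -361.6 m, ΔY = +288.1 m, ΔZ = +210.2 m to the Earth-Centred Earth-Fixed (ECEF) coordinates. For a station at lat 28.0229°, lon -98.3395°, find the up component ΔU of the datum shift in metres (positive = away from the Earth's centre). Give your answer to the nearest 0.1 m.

ΔU = -106.6 m

The local up (radial) axis is (cos φ cos λ, cos φ sin λ, sin φ), giving ΔU = 46.297 − 251.634 + 98.757 = -106.58 m.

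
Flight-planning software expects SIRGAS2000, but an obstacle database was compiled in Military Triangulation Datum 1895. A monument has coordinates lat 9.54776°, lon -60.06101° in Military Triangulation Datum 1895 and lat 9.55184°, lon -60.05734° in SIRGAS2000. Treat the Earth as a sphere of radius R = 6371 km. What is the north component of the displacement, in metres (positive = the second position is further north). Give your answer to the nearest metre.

Δφ = 9.55184° − 9.54776° = +0.00408°; Δλ = -60.05734° − -60.06101° = +0.00367°.
1° along a meridian = πR/180 = 111195 m.
ΔN = Δφ × 111195 = 453.7 m; ΔE = Δλ × 111195 × cos(9.54776°) = +0.00367 × 111195 × 0.986148 = 402.4 m.

ΔN = 454 m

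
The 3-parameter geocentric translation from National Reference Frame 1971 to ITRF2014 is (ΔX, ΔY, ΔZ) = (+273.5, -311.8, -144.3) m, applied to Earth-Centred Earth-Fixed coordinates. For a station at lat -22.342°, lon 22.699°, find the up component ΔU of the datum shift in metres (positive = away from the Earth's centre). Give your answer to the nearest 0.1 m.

The local up (radial) axis is (cos φ cos λ, cos φ sin λ, sin φ), giving ΔU = 233.375 − 111.288 + 54.853 = 176.94 m.

ΔU = 176.9 m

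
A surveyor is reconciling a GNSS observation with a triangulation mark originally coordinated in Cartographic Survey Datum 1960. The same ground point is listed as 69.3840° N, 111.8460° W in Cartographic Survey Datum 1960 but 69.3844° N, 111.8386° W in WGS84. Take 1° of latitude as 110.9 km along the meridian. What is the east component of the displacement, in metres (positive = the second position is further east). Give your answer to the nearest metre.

ΔE = 289 m

Δφ = 69.3844° − 69.3840° = +0.0004°; Δλ = -111.8386° − -111.8460° = +0.0074°.
ΔN = Δφ × 110900 = 44.4 m; ΔE = Δλ × 110900 × cos(69.3840°) = +0.0074 × 110900 × 0.352103 = 289.0 m.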